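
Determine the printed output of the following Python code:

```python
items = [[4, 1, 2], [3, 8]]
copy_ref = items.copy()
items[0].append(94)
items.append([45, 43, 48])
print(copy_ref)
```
[[4, 1, 2, 94], [3, 8]]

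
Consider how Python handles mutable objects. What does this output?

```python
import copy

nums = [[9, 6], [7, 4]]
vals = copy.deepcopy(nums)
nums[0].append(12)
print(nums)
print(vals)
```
[[9, 6, 12], [7, 4]]
[[9, 6], [7, 4]]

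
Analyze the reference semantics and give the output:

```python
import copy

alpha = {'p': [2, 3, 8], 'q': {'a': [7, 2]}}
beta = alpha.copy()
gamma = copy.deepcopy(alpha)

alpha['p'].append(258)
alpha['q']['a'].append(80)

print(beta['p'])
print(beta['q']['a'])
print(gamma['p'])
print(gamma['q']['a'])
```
[2, 3, 8, 258]
[7, 2, 80]
[2, 3, 8]
[7, 2]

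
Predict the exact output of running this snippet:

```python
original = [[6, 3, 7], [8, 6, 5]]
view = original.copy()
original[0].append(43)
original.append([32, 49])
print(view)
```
[[6, 3, 7, 43], [8, 6, 5]]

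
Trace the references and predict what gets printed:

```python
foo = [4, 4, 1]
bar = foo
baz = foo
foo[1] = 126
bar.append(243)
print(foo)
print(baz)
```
[4, 126, 1, 243]
[4, 126, 1, 243]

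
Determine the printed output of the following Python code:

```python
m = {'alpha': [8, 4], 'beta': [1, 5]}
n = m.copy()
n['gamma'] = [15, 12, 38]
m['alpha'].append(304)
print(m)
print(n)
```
{'alpha': [8, 4, 304], 'beta': [1, 5]}
{'alpha': [8, 4, 304], 'beta': [1, 5], 'gamma': [15, 12, 38]}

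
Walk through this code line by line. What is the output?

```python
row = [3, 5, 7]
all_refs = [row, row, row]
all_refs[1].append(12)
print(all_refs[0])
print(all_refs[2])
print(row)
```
[3, 5, 7, 12]
[3, 5, 7, 12]
[3, 5, 7, 12]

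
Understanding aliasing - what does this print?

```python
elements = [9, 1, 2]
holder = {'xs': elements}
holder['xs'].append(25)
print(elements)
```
[9, 1, 2, 25]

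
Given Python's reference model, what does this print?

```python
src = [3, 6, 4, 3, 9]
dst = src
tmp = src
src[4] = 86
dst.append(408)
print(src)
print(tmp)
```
[3, 6, 4, 3, 86, 408]
[3, 6, 4, 3, 86, 408]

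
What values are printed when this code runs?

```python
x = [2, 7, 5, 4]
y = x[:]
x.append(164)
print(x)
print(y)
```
[2, 7, 5, 4, 164]
[2, 7, 5, 4]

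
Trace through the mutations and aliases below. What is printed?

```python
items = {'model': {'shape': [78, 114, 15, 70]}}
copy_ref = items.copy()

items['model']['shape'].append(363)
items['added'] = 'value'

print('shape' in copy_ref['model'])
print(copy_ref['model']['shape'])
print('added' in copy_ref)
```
True
[78, 114, 15, 70, 363]
False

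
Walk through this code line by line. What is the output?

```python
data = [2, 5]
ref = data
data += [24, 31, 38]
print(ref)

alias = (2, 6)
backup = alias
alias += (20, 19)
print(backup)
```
[2, 5, 24, 31, 38]
(2, 6)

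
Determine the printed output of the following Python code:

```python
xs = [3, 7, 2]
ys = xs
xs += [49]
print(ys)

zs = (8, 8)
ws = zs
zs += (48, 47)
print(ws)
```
[3, 7, 2, 49]
(8, 8)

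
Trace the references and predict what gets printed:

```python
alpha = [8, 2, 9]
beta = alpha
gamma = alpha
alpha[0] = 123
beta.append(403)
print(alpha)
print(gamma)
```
[123, 2, 9, 403]
[123, 2, 9, 403]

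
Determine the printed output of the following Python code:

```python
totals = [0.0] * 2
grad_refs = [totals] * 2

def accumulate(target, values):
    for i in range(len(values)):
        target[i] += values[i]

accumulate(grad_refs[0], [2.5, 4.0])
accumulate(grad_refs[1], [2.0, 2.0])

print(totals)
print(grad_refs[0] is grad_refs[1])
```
[4.5, 6.0]
True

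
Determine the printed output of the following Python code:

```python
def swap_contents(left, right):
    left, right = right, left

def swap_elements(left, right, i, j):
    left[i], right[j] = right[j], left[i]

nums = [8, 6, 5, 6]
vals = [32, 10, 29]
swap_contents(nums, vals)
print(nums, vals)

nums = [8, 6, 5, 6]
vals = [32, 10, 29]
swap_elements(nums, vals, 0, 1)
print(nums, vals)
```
[8, 6, 5, 6] [32, 10, 29]
[10, 6, 5, 6] [32, 8, 29]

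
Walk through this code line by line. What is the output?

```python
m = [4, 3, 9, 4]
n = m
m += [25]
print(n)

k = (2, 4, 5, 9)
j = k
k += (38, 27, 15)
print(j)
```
[4, 3, 9, 4, 25]
(2, 4, 5, 9)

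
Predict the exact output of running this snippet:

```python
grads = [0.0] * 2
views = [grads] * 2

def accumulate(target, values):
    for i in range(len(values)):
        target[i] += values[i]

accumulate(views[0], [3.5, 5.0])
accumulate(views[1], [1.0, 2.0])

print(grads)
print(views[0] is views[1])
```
[4.5, 7.0]
True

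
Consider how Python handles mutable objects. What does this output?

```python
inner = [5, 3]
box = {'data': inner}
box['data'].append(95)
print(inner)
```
[5, 3, 95]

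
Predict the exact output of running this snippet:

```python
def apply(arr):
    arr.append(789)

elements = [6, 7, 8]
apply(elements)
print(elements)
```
[6, 7, 8, 789]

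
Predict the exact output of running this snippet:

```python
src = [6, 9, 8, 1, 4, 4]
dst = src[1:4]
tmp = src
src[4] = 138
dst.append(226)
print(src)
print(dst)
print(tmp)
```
[6, 9, 8, 1, 138, 4]
[9, 8, 1, 226]
[6, 9, 8, 1, 138, 4]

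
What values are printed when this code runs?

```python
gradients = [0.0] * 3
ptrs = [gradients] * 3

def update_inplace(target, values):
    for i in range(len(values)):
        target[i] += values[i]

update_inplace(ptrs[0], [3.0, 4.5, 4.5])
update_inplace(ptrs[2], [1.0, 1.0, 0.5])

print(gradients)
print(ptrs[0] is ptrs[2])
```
[4.0, 5.5, 5.0]
True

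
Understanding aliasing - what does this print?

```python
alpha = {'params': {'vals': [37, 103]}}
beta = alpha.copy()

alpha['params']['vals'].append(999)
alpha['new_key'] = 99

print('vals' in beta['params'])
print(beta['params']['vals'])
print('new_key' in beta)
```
True
[37, 103, 999]
False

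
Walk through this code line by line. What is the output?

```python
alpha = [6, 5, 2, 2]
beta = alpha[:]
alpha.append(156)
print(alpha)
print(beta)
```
[6, 5, 2, 2, 156]
[6, 5, 2, 2]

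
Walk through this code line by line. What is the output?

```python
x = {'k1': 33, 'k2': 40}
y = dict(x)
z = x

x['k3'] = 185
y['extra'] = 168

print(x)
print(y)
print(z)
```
{'k1': 33, 'k2': 40, 'k3': 185}
{'k1': 33, 'k2': 40, 'extra': 168}
{'k1': 33, 'k2': 40, 'k3': 185}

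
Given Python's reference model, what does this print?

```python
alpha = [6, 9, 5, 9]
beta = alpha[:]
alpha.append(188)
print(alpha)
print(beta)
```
[6, 9, 5, 9, 188]
[6, 9, 5, 9]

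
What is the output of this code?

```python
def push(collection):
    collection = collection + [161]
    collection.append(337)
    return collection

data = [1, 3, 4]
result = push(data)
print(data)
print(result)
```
[1, 3, 4]
[1, 3, 4, 161, 337]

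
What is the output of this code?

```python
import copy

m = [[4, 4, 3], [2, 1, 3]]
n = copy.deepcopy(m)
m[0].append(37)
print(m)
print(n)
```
[[4, 4, 3, 37], [2, 1, 3]]
[[4, 4, 3], [2, 1, 3]]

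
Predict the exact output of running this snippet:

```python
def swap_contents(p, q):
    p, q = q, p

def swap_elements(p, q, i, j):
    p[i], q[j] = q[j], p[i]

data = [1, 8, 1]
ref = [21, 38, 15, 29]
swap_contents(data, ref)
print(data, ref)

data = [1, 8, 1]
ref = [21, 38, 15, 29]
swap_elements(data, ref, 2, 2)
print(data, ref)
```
[1, 8, 1] [21, 38, 15, 29]
[1, 8, 15] [21, 38, 1, 29]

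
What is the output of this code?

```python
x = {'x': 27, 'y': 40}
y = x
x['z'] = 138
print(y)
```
{'x': 27, 'y': 40, 'z': 138}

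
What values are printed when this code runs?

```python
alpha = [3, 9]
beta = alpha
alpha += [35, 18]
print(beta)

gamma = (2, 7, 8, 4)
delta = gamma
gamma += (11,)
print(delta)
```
[3, 9, 35, 18]
(2, 7, 8, 4)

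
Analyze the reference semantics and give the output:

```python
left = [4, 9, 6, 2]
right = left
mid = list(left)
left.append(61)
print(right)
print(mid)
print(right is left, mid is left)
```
[4, 9, 6, 2, 61]
[4, 9, 6, 2]
True False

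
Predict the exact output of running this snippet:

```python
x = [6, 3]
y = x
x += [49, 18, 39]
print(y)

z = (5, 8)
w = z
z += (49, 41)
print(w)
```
[6, 3, 49, 18, 39]
(5, 8)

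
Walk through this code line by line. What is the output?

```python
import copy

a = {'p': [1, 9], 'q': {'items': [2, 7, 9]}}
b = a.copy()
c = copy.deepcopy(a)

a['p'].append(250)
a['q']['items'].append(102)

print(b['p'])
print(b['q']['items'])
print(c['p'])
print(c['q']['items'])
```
[1, 9, 250]
[2, 7, 9, 102]
[1, 9]
[2, 7, 9]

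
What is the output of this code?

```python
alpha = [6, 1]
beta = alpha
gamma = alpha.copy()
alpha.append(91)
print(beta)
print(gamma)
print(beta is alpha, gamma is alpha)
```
[6, 1, 91]
[6, 1]
True False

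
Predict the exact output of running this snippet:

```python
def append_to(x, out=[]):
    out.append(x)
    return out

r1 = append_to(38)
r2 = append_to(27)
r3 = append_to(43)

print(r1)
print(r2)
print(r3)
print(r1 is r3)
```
[38, 27, 43]
[38, 27, 43]
[38, 27, 43]
True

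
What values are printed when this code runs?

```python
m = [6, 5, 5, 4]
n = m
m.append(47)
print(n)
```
[6, 5, 5, 4, 47]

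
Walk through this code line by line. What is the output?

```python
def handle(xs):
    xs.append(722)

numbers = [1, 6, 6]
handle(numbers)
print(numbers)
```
[1, 6, 6, 722]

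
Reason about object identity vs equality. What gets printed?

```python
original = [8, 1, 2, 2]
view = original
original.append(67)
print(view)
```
[8, 1, 2, 2, 67]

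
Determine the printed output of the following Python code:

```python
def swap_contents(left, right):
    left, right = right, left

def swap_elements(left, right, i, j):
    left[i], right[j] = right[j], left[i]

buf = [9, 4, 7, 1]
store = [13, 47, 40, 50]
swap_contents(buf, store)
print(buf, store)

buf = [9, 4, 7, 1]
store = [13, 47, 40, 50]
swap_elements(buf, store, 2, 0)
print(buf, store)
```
[9, 4, 7, 1] [13, 47, 40, 50]
[9, 4, 13, 1] [7, 47, 40, 50]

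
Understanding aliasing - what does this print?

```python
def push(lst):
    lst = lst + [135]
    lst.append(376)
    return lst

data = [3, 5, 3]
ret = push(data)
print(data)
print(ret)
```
[3, 5, 3]
[3, 5, 3, 135, 376]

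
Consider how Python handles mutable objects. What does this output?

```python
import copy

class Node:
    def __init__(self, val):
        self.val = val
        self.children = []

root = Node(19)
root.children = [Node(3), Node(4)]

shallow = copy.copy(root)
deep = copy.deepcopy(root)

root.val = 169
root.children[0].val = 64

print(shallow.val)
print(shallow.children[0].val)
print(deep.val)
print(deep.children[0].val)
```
19
64
19
3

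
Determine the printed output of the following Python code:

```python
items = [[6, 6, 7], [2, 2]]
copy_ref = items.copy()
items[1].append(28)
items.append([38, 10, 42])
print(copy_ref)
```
[[6, 6, 7], [2, 2, 28]]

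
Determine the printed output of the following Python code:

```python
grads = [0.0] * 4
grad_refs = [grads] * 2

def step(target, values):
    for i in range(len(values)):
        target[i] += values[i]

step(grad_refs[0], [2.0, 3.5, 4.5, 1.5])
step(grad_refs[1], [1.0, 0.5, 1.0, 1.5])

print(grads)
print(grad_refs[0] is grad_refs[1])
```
[3.0, 4.0, 5.5, 3.0]
True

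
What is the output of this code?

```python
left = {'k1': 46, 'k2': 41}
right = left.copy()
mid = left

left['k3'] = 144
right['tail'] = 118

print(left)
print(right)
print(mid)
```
{'k1': 46, 'k2': 41, 'k3': 144}
{'k1': 46, 'k2': 41, 'tail': 118}
{'k1': 46, 'k2': 41, 'k3': 144}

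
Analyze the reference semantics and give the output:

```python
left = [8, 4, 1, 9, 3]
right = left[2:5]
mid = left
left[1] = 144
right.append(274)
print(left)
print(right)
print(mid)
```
[8, 144, 1, 9, 3]
[1, 9, 3, 274]
[8, 144, 1, 9, 3]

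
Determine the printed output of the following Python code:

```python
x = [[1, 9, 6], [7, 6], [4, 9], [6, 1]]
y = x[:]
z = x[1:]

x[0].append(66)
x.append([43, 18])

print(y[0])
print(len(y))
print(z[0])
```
[1, 9, 6, 66]
4
[7, 6]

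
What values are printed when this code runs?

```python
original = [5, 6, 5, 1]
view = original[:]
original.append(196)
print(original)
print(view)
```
[5, 6, 5, 1, 196]
[5, 6, 5, 1]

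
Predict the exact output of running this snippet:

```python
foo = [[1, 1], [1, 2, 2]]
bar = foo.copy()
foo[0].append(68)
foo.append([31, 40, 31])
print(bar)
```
[[1, 1, 68], [1, 2, 2]]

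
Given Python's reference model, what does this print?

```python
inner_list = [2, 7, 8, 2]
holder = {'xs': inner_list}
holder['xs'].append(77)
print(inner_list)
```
[2, 7, 8, 2, 77]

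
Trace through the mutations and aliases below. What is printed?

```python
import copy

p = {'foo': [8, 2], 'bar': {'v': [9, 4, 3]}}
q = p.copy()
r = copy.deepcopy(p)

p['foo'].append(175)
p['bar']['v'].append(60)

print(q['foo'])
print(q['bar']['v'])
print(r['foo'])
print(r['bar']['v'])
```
[8, 2, 175]
[9, 4, 3, 60]
[8, 2]
[9, 4, 3]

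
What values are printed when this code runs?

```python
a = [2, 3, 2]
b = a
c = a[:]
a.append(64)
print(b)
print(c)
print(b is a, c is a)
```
[2, 3, 2, 64]
[2, 3, 2]
True False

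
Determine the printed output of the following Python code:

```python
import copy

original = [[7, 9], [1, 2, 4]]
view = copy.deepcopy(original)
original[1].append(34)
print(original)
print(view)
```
[[7, 9], [1, 2, 4, 34]]
[[7, 9], [1, 2, 4]]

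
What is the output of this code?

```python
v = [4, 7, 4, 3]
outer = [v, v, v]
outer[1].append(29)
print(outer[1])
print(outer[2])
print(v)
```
[4, 7, 4, 3, 29]
[4, 7, 4, 3, 29]
[4, 7, 4, 3, 29]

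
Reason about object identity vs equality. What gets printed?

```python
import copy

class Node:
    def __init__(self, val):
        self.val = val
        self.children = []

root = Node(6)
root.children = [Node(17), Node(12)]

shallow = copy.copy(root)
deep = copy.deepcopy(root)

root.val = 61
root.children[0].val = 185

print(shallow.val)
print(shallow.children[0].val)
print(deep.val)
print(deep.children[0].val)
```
6
185
6
17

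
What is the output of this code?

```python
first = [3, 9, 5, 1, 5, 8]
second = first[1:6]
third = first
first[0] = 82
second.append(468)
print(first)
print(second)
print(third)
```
[82, 9, 5, 1, 5, 8]
[9, 5, 1, 5, 8, 468]
[82, 9, 5, 1, 5, 8]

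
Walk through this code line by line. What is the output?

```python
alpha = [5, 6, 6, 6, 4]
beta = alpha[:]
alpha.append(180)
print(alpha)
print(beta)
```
[5, 6, 6, 6, 4, 180]
[5, 6, 6, 6, 4]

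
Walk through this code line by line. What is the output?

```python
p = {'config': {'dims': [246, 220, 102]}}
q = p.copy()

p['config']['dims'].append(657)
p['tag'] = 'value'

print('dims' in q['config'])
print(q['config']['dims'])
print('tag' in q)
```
True
[246, 220, 102, 657]
False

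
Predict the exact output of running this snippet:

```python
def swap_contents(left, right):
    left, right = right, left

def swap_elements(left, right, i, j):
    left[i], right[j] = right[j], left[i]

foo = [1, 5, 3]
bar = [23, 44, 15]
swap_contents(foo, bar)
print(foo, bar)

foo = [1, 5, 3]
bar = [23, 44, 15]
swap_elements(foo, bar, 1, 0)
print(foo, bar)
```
[1, 5, 3] [23, 44, 15]
[1, 23, 3] [5, 44, 15]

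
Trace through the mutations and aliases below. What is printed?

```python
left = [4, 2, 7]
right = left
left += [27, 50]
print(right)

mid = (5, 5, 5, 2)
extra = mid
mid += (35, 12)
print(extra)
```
[4, 2, 7, 27, 50]
(5, 5, 5, 2)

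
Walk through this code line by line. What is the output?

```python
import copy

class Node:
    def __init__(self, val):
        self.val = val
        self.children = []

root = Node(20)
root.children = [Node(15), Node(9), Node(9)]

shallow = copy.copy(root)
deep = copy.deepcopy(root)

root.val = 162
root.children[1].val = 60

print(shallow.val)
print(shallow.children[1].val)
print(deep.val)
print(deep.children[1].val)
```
20
60
20
9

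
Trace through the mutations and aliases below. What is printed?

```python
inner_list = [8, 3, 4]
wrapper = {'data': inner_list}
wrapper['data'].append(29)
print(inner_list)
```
[8, 3, 4, 29]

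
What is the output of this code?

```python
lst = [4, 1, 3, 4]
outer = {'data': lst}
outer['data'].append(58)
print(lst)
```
[4, 1, 3, 4, 58]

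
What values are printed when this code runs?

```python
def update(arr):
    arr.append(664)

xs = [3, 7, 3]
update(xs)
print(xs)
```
[3, 7, 3, 664]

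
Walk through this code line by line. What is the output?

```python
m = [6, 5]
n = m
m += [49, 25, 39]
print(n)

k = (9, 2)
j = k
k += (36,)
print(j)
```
[6, 5, 49, 25, 39]
(9, 2)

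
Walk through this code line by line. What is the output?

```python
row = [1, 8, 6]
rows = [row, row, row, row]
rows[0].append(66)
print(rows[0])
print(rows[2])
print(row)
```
[1, 8, 6, 66]
[1, 8, 6, 66]
[1, 8, 6, 66]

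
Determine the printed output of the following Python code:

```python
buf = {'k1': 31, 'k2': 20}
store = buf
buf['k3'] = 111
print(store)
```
{'k1': 31, 'k2': 20, 'k3': 111}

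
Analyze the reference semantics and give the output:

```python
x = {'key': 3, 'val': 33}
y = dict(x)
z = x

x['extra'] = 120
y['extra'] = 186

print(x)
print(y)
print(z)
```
{'key': 3, 'val': 33, 'extra': 120}
{'key': 3, 'val': 33, 'extra': 186}
{'key': 3, 'val': 33, 'extra': 120}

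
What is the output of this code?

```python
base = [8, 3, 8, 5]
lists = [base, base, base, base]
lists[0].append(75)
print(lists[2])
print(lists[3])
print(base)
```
[8, 3, 8, 5, 75]
[8, 3, 8, 5, 75]
[8, 3, 8, 5, 75]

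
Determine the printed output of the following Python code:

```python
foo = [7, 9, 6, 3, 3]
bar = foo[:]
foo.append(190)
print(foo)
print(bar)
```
[7, 9, 6, 3, 3, 190]
[7, 9, 6, 3, 3]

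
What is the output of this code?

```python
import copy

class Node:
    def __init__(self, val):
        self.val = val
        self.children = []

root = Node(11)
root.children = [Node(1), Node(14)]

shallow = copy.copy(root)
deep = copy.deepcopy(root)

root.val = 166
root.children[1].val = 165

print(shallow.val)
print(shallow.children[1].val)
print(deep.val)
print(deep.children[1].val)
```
11
165
11
14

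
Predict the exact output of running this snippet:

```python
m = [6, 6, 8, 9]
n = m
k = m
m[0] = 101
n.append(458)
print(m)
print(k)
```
[101, 6, 8, 9, 458]
[101, 6, 8, 9, 458]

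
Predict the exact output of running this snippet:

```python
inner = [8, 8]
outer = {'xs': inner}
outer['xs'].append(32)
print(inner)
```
[8, 8, 32]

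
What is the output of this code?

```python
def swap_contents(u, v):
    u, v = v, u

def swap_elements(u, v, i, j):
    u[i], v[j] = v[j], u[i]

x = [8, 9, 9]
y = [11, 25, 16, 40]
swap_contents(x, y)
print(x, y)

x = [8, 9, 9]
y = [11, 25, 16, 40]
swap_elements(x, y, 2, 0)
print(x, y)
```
[8, 9, 9] [11, 25, 16, 40]
[8, 9, 11] [9, 25, 16, 40]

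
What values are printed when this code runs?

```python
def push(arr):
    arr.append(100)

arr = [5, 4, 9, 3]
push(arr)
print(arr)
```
[5, 4, 9, 3, 100]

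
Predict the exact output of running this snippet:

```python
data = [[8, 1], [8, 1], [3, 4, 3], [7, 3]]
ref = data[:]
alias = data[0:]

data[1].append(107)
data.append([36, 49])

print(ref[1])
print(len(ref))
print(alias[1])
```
[8, 1, 107]
4
[8, 1, 107]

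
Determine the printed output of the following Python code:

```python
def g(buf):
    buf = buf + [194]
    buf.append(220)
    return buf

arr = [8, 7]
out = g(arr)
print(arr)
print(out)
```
[8, 7]
[8, 7, 194, 220]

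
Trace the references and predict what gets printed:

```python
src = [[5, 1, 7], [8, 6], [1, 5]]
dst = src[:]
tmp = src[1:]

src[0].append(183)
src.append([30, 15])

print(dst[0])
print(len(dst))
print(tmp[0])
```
[5, 1, 7, 183]
3
[8, 6]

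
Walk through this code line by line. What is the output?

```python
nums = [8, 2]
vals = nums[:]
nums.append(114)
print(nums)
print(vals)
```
[8, 2, 114]
[8, 2]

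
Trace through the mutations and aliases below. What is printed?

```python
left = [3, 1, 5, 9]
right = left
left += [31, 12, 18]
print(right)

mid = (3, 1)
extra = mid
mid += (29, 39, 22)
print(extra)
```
[3, 1, 5, 9, 31, 12, 18]
(3, 1)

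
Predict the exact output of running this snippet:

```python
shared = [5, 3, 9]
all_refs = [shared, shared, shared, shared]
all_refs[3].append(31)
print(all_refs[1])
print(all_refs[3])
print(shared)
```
[5, 3, 9, 31]
[5, 3, 9, 31]
[5, 3, 9, 31]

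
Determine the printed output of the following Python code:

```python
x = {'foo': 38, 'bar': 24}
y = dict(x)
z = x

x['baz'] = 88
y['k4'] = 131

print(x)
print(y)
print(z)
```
{'foo': 38, 'bar': 24, 'baz': 88}
{'foo': 38, 'bar': 24, 'k4': 131}
{'foo': 38, 'bar': 24, 'baz': 88}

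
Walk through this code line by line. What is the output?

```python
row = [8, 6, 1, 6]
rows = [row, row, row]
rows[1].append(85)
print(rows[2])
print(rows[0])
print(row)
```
[8, 6, 1, 6, 85]
[8, 6, 1, 6, 85]
[8, 6, 1, 6, 85]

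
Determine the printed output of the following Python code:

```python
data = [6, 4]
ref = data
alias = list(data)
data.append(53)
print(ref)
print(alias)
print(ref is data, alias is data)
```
[6, 4, 53]
[6, 4]
True False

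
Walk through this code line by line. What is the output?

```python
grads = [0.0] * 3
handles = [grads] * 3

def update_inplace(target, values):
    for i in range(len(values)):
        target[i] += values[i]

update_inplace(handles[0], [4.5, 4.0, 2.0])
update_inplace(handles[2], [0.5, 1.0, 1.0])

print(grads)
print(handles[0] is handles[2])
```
[5.0, 5.0, 3.0]
True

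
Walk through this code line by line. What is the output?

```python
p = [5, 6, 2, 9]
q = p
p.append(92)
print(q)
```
[5, 6, 2, 9, 92]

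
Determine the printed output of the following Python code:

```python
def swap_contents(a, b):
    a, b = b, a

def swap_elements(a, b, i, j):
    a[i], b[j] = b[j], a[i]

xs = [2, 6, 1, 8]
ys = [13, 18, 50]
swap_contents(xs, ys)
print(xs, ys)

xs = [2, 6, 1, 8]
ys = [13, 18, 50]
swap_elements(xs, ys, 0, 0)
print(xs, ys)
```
[2, 6, 1, 8] [13, 18, 50]
[13, 6, 1, 8] [2, 18, 50]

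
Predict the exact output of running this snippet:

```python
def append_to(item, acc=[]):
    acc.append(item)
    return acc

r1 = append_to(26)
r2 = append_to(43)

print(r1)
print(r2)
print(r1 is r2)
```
[26, 43]
[26, 43]
True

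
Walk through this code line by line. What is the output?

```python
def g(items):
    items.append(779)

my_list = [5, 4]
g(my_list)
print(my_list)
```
[5, 4, 779]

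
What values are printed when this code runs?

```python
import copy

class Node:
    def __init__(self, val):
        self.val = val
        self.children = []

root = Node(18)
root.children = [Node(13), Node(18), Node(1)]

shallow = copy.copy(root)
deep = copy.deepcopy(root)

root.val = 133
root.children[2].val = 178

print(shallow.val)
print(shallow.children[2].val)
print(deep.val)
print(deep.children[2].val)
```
18
178
18
1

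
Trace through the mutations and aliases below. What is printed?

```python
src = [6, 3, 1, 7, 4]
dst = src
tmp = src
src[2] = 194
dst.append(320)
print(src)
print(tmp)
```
[6, 3, 194, 7, 4, 320]
[6, 3, 194, 7, 4, 320]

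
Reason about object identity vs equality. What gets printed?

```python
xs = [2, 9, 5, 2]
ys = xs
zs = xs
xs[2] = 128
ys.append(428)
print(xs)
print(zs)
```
[2, 9, 128, 2, 428]
[2, 9, 128, 2, 428]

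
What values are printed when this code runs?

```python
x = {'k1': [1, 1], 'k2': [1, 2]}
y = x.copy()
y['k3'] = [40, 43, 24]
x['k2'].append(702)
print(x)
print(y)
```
{'k1': [1, 1], 'k2': [1, 2, 702]}
{'k1': [1, 1], 'k2': [1, 2, 702], 'k3': [40, 43, 24]}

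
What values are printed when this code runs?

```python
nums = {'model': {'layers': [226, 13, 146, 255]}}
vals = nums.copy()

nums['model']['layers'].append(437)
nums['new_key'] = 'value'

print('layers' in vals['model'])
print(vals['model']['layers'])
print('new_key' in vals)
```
True
[226, 13, 146, 255, 437]
False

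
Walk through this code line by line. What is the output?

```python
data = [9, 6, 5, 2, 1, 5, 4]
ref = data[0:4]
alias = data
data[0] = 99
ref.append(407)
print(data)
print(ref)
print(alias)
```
[99, 6, 5, 2, 1, 5, 4]
[9, 6, 5, 2, 407]
[99, 6, 5, 2, 1, 5, 4]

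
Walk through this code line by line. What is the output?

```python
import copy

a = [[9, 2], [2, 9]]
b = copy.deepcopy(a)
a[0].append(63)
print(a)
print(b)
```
[[9, 2, 63], [2, 9]]
[[9, 2], [2, 9]]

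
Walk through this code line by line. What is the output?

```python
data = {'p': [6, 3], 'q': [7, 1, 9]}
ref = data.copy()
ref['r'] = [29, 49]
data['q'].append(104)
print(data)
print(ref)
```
{'p': [6, 3], 'q': [7, 1, 9, 104]}
{'p': [6, 3], 'q': [7, 1, 9, 104], 'r': [29, 49]}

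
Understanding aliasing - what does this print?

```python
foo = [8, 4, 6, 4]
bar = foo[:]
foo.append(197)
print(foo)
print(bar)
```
[8, 4, 6, 4, 197]
[8, 4, 6, 4]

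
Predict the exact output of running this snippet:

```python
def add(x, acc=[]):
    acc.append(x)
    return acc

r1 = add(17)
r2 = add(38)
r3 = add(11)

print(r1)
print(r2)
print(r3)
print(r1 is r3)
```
[17, 38, 11]
[17, 38, 11]
[17, 38, 11]
True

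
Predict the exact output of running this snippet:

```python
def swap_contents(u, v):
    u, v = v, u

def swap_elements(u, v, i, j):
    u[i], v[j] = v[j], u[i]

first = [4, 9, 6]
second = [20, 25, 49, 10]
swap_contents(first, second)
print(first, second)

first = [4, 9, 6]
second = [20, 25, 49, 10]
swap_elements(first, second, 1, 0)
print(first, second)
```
[4, 9, 6] [20, 25, 49, 10]
[4, 20, 6] [9, 25, 49, 10]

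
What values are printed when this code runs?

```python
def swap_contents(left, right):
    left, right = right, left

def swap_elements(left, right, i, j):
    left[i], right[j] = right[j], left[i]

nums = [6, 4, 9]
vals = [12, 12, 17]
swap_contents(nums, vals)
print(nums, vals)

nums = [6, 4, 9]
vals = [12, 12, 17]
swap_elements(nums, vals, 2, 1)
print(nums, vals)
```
[6, 4, 9] [12, 12, 17]
[6, 4, 12] [12, 9, 17]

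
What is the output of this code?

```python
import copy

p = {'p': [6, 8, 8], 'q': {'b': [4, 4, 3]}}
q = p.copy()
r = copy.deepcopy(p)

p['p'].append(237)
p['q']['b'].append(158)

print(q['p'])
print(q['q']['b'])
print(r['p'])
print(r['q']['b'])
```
[6, 8, 8, 237]
[4, 4, 3, 158]
[6, 8, 8]
[4, 4, 3]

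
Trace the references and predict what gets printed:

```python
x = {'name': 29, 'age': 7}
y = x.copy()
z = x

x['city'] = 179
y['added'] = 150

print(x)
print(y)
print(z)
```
{'name': 29, 'age': 7, 'city': 179}
{'name': 29, 'age': 7, 'added': 150}
{'name': 29, 'age': 7, 'city': 179}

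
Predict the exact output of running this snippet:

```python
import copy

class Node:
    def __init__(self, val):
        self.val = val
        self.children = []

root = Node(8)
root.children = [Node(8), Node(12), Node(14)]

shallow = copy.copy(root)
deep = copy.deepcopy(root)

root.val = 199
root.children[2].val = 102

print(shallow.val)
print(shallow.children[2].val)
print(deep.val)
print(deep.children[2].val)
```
8
102
8
14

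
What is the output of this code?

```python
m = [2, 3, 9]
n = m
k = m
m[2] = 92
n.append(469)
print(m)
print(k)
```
[2, 3, 92, 469]
[2, 3, 92, 469]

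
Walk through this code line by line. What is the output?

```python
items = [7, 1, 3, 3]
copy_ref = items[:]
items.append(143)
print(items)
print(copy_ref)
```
[7, 1, 3, 3, 143]
[7, 1, 3, 3]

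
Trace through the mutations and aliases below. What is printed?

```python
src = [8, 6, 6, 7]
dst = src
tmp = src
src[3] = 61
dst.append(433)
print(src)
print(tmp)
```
[8, 6, 6, 61, 433]
[8, 6, 6, 61, 433]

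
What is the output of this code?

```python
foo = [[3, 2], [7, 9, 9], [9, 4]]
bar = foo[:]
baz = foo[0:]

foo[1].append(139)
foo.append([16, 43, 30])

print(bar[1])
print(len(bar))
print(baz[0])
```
[7, 9, 9, 139]
3
[3, 2]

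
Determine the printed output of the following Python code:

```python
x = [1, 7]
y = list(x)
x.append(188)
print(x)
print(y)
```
[1, 7, 188]
[1, 7]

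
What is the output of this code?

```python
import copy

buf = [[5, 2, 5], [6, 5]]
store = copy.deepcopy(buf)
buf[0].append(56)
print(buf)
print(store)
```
[[5, 2, 5, 56], [6, 5]]
[[5, 2, 5], [6, 5]]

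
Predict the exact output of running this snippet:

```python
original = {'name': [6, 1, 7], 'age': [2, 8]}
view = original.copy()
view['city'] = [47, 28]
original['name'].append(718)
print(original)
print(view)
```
{'name': [6, 1, 7, 718], 'age': [2, 8]}
{'name': [6, 1, 7, 718], 'age': [2, 8], 'city': [47, 28]}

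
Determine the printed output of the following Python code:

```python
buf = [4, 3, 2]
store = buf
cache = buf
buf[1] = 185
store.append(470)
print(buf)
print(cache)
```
[4, 185, 2, 470]
[4, 185, 2, 470]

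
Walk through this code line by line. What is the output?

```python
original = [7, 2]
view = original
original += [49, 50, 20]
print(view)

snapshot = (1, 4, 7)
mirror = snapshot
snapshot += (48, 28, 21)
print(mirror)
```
[7, 2, 49, 50, 20]
(1, 4, 7)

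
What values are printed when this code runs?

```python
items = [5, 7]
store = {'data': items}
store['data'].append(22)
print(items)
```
[5, 7, 22]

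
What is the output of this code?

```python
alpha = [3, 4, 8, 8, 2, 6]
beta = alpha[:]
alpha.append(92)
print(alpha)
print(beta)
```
[3, 4, 8, 8, 2, 6, 92]
[3, 4, 8, 8, 2, 6]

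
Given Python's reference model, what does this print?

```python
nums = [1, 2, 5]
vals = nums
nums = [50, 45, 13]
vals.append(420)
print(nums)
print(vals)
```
[50, 45, 13]
[1, 2, 5, 420]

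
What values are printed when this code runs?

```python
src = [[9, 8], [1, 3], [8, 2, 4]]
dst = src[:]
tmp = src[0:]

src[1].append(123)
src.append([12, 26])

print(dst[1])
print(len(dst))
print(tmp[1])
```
[1, 3, 123]
3
[1, 3, 123]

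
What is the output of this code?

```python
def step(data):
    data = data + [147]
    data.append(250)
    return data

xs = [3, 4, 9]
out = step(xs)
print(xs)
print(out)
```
[3, 4, 9]
[3, 4, 9, 147, 250]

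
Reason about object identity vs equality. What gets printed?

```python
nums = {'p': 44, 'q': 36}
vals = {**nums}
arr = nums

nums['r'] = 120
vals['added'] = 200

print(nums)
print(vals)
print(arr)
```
{'p': 44, 'q': 36, 'r': 120}
{'p': 44, 'q': 36, 'added': 200}
{'p': 44, 'q': 36, 'r': 120}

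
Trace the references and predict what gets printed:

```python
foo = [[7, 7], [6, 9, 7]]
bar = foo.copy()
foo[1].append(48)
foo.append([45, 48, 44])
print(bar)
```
[[7, 7], [6, 9, 7, 48]]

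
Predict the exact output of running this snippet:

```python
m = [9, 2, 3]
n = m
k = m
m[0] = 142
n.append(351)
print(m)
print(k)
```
[142, 2, 3, 351]
[142, 2, 3, 351]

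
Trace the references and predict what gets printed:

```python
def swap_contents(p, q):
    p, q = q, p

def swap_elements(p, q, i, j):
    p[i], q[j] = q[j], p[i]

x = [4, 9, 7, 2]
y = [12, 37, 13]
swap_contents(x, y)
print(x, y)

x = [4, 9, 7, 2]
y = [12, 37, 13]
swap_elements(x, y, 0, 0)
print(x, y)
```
[4, 9, 7, 2] [12, 37, 13]
[12, 9, 7, 2] [4, 37, 13]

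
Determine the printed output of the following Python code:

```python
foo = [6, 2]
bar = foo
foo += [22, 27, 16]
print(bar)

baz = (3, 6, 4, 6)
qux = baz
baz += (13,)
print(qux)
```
[6, 2, 22, 27, 16]
(3, 6, 4, 6)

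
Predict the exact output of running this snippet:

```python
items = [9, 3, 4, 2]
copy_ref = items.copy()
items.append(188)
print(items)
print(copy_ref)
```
[9, 3, 4, 2, 188]
[9, 3, 4, 2]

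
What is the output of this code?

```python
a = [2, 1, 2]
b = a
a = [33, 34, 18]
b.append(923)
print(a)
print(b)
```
[33, 34, 18]
[2, 1, 2, 923]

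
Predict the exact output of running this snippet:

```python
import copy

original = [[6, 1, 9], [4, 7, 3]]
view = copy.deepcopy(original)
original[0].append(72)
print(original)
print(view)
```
[[6, 1, 9, 72], [4, 7, 3]]
[[6, 1, 9], [4, 7, 3]]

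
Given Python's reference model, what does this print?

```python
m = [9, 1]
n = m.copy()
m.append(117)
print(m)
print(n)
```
[9, 1, 117]
[9, 1]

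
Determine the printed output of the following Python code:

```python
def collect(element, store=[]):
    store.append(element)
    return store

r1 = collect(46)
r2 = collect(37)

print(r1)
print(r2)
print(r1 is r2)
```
[46, 37]
[46, 37]
True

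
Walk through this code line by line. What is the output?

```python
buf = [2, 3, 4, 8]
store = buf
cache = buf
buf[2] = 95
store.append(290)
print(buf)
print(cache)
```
[2, 3, 95, 8, 290]
[2, 3, 95, 8, 290]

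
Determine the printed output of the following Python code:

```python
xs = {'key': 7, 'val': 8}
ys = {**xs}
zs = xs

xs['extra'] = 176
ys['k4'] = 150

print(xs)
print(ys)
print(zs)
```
{'key': 7, 'val': 8, 'extra': 176}
{'key': 7, 'val': 8, 'k4': 150}
{'key': 7, 'val': 8, 'extra': 176}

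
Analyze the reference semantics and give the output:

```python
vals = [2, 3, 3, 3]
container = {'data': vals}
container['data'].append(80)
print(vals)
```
[2, 3, 3, 3, 80]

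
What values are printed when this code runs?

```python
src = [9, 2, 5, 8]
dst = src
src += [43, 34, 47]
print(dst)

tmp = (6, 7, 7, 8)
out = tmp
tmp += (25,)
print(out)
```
[9, 2, 5, 8, 43, 34, 47]
(6, 7, 7, 8)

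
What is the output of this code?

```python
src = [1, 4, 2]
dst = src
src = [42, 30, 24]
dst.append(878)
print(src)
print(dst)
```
[42, 30, 24]
[1, 4, 2, 878]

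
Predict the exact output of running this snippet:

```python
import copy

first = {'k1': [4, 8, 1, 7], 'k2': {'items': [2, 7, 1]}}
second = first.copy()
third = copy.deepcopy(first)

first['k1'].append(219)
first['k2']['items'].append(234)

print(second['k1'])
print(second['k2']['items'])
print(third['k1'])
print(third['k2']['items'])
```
[4, 8, 1, 7, 219]
[2, 7, 1, 234]
[4, 8, 1, 7]
[2, 7, 1]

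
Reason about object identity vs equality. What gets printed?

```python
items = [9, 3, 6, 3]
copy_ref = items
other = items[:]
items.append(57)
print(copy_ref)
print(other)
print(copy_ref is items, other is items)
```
[9, 3, 6, 3, 57]
[9, 3, 6, 3]
True False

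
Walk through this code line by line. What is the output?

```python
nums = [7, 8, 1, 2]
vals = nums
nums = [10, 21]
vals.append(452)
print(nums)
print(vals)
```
[10, 21]
[7, 8, 1, 2, 452]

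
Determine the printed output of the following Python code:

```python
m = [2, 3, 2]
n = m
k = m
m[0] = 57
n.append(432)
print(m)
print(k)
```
[57, 3, 2, 432]
[57, 3, 2, 432]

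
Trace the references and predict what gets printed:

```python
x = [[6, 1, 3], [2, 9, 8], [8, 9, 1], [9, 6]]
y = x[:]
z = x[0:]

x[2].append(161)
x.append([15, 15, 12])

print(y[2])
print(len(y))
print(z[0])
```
[8, 9, 1, 161]
4
[6, 1, 3]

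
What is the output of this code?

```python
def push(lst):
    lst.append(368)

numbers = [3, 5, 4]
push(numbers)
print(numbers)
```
[3, 5, 4, 368]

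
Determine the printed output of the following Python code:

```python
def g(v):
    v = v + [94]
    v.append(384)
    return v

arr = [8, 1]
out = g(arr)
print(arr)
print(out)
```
[8, 1]
[8, 1, 94, 384]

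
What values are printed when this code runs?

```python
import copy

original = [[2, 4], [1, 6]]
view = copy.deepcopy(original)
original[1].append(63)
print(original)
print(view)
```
[[2, 4], [1, 6, 63]]
[[2, 4], [1, 6]]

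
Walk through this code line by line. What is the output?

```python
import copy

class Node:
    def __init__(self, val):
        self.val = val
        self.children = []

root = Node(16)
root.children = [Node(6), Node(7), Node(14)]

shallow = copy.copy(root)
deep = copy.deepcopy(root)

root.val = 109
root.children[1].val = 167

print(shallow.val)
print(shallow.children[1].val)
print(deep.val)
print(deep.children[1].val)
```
16
167
16
7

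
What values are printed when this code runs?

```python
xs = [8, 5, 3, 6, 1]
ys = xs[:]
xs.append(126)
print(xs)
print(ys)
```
[8, 5, 3, 6, 1, 126]
[8, 5, 3, 6, 1]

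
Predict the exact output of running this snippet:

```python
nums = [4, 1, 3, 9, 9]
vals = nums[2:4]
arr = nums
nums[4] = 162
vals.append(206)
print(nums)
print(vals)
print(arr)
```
[4, 1, 3, 9, 162]
[3, 9, 206]
[4, 1, 3, 9, 162]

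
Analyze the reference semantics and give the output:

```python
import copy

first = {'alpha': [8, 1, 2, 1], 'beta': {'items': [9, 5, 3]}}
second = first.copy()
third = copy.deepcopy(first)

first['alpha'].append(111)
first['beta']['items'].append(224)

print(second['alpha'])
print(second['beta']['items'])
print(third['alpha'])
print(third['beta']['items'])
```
[8, 1, 2, 1, 111]
[9, 5, 3, 224]
[8, 1, 2, 1]
[9, 5, 3]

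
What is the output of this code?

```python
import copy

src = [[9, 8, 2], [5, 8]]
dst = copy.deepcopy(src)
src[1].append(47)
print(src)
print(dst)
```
[[9, 8, 2], [5, 8, 47]]
[[9, 8, 2], [5, 8]]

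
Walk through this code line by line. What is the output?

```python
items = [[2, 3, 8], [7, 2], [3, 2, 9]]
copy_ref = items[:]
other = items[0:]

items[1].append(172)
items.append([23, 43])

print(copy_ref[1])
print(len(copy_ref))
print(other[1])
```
[7, 2, 172]
3
[7, 2, 172]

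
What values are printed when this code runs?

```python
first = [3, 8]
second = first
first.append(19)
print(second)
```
[3, 8, 19]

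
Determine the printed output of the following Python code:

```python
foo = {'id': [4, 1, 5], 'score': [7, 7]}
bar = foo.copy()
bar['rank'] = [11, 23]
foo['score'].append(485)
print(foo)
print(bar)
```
{'id': [4, 1, 5], 'score': [7, 7, 485]}
{'id': [4, 1, 5], 'score': [7, 7, 485], 'rank': [11, 23]}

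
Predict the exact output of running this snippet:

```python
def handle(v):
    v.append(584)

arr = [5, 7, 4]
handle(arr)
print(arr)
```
[5, 7, 4, 584]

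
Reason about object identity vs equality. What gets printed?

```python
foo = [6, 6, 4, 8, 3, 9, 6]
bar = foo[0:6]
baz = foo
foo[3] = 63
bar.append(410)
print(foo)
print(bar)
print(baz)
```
[6, 6, 4, 63, 3, 9, 6]
[6, 6, 4, 8, 3, 9, 410]
[6, 6, 4, 63, 3, 9, 6]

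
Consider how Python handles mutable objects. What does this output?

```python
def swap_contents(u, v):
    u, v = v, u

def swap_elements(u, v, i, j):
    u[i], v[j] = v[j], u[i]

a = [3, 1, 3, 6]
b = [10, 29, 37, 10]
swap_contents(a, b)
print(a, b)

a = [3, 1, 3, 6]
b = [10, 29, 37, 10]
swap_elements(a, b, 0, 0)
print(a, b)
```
[3, 1, 3, 6] [10, 29, 37, 10]
[10, 1, 3, 6] [3, 29, 37, 10]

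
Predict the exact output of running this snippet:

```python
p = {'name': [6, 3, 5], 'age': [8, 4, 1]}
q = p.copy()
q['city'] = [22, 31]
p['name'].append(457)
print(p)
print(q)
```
{'name': [6, 3, 5, 457], 'age': [8, 4, 1]}
{'name': [6, 3, 5, 457], 'age': [8, 4, 1], 'city': [22, 31]}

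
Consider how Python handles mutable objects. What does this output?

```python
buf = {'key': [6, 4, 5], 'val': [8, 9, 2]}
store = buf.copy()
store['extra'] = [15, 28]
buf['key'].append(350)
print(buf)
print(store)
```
{'key': [6, 4, 5, 350], 'val': [8, 9, 2]}
{'key': [6, 4, 5, 350], 'val': [8, 9, 2], 'extra': [15, 28]}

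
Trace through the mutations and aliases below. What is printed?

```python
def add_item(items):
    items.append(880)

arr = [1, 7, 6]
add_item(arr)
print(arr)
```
[1, 7, 6, 880]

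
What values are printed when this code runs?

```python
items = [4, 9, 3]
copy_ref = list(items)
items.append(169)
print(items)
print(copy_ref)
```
[4, 9, 3, 169]
[4, 9, 3]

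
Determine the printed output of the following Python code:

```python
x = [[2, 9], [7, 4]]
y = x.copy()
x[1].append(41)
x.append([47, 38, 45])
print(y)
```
[[2, 9], [7, 4, 41]]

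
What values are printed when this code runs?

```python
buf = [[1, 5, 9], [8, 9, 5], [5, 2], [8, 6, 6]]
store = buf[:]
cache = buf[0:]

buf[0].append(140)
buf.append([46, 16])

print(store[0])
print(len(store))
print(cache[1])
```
[1, 5, 9, 140]
4
[8, 9, 5]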